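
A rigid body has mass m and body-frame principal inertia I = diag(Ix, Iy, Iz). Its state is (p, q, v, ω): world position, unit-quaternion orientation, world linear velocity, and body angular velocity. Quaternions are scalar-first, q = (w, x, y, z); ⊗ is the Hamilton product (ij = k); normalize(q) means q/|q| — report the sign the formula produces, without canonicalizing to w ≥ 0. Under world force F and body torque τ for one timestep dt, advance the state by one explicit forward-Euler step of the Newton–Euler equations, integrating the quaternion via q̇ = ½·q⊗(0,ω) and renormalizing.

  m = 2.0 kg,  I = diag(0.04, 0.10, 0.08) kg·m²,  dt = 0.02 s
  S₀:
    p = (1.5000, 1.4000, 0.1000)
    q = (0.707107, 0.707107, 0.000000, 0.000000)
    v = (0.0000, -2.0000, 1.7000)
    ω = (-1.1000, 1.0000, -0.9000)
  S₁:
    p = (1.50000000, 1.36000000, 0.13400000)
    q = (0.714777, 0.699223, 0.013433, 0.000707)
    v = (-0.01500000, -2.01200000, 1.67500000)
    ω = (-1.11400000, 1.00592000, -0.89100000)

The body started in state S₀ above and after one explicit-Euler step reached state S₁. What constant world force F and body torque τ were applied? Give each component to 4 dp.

Δv = v₁−v₀ = (-0.01500000, -0.01200000, -0.02500000)
applied force F = (-1.5000, -1.2000, -2.5000)
rate change Δω = (-0.01400000, 0.00592000, 0.00900000)
gyro term ω₀×Iω₀ = (0.0180, -0.0396, -0.0660)
applied torque τ = (-0.0100, -0.0100, -0.0300)

F = (-1.5000, -1.2000, -2.5000)
τ = (-0.0100, -0.0100, -0.0300)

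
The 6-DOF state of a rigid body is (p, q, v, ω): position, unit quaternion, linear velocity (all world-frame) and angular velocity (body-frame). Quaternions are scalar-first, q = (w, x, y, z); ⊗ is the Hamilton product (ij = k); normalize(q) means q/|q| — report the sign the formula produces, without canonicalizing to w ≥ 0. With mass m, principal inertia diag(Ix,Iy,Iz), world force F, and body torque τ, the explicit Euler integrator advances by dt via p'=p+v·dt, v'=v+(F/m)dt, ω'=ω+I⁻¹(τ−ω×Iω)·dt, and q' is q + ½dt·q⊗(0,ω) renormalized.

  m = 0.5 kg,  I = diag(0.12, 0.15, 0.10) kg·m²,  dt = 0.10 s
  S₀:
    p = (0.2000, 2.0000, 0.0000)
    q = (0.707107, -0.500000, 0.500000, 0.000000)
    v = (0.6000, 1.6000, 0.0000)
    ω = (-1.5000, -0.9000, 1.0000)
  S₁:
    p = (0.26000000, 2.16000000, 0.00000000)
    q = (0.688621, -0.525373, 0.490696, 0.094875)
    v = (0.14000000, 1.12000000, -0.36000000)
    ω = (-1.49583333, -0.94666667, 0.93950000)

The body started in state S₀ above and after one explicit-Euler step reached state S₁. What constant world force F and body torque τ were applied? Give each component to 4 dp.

F = (-2.3000, -2.4000, -1.8000)
τ = (0.0500, -0.1000, -0.0200)

Δω = ω₁−ω₀ = (0.00416667, -0.04666667, -0.06050000)
applied torque τ = (0.0500, -0.1000, -0.0200)
velocity change Δv = (-0.46000000, -0.48000000, -0.36000000)
m·(v₁−v₀)/dt = (-2.3000, -2.4000, -1.8000)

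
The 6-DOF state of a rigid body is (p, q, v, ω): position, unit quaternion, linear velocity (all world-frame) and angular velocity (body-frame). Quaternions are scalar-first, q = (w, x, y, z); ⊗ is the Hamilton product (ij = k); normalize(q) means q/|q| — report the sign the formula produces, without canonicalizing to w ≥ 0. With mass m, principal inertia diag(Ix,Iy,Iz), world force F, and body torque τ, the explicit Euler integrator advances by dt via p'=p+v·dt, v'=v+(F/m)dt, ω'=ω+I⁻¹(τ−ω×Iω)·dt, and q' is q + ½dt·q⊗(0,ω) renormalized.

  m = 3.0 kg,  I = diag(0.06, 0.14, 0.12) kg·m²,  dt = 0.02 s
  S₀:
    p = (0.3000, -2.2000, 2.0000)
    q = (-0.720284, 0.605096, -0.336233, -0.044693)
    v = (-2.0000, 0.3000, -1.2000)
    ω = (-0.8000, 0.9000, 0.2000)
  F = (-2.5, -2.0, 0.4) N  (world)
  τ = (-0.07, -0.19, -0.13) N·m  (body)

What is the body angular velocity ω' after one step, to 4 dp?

gyro term ω×Iω = (-0.0036, 0.0096, -0.0576)
angular accel α = (-1.1067, -1.4257, -0.6033)
new body rate ω' = (-0.8221, 0.8715, 0.1879)

ω' = (-0.8221, 0.8715, 0.1879)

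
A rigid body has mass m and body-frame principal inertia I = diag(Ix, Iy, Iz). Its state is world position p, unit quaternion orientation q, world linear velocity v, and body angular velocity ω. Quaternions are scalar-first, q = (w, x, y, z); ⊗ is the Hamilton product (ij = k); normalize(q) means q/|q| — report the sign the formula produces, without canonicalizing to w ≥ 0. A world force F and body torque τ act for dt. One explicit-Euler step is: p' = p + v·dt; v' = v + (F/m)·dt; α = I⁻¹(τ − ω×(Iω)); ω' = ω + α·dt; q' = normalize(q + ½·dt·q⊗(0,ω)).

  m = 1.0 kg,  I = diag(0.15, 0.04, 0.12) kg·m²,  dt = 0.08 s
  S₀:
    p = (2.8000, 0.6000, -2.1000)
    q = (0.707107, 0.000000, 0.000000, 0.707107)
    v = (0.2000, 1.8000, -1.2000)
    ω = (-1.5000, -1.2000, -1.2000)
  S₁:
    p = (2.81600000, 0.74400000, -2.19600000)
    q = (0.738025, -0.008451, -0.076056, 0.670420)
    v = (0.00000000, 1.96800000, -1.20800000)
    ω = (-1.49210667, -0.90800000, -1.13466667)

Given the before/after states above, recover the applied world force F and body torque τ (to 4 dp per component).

v₁ − v₀ = (-0.20000000, 0.16800000, -0.00800000)
F = m·Δv/dt = (-2.5000, 2.1000, -0.1000)
Δω = ω₁−ω₀ = (0.00789333, 0.29200000, 0.06533333)
gyro term ω₀×Iω₀ = (0.1152, 0.0540, -0.1980)
applied torque τ = (0.1300, 0.2000, -0.1000)

F = (-2.5000, 2.1000, -0.1000)
τ = (0.1300, 0.2000, -0.1000)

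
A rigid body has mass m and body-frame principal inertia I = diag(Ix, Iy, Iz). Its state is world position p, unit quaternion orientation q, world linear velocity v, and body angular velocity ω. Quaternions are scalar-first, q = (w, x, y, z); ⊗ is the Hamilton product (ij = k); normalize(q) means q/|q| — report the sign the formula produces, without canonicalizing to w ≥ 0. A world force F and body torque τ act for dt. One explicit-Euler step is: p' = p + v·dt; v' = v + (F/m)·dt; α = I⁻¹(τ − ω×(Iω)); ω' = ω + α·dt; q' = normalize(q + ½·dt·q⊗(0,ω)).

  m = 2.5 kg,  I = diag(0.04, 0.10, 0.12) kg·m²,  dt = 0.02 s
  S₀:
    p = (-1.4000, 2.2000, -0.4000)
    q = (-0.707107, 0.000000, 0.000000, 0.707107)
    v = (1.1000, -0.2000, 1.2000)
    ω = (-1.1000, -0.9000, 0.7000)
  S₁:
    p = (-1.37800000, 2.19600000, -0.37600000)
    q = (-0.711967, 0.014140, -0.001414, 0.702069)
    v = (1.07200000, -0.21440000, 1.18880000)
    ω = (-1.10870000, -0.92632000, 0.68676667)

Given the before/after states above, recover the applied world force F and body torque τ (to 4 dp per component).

ω₁ − ω₀ = (-0.00870000, -0.02632000, -0.01323333)
applied torque τ = (-0.0300, -0.0700, -0.0200)
Δv = v₁−v₀ = (-0.02800000, -0.01440000, -0.01120000)
m·(v₁−v₀)/dt = (-3.5000, -1.8000, -1.4000)

F = (-3.5000, -1.8000, -1.4000)
τ = (-0.0300, -0.0700, -0.0200)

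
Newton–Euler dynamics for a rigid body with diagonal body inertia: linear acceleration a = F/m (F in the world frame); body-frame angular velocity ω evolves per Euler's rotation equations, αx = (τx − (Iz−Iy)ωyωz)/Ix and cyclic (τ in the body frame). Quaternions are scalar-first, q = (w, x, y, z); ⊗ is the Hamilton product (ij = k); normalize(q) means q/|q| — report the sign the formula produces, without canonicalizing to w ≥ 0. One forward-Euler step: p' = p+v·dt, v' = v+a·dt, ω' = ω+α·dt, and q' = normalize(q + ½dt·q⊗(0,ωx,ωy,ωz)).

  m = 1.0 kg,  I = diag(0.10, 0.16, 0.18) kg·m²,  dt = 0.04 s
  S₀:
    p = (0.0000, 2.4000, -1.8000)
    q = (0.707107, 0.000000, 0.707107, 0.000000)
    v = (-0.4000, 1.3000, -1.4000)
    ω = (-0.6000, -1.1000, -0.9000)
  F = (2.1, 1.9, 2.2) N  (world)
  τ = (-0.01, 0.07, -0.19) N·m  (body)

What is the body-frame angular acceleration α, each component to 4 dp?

α = (-0.2980, 0.7075, -1.2756)

gyro term ω×Iω = (0.0198, -0.0432, 0.0396)
(τ − ω×Iω)/I = (-0.2980, 0.7075, -1.2756)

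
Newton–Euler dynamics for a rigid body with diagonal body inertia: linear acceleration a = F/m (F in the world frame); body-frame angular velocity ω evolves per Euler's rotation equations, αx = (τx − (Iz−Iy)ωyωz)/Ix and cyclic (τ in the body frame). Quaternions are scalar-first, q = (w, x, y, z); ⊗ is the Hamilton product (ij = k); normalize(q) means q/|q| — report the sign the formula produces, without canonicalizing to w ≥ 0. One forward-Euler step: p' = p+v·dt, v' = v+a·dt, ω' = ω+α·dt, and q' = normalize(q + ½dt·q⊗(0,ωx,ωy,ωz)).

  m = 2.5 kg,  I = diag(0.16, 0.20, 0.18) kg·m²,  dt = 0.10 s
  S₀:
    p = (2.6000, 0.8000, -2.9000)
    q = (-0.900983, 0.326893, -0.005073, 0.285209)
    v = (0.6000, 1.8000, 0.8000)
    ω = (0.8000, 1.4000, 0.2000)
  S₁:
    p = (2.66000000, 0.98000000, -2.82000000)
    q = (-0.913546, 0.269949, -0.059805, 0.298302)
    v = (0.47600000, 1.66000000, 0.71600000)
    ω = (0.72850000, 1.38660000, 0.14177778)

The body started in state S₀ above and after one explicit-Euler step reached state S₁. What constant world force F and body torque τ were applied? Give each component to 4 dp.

F = (-3.1000, -3.5000, -2.1000)
τ = (-0.1200, -0.0300, -0.0600)

velocity change Δv = (-0.12400000, -0.14000000, -0.08400000)
F = m·Δv/dt = (-3.1000, -3.5000, -2.1000)
rate change Δω = (-0.07150000, -0.01340000, -0.05822222)
τ = I·(Δω/dt) + ω₀×(Iω₀) = (-0.1200, -0.0300, -0.0600)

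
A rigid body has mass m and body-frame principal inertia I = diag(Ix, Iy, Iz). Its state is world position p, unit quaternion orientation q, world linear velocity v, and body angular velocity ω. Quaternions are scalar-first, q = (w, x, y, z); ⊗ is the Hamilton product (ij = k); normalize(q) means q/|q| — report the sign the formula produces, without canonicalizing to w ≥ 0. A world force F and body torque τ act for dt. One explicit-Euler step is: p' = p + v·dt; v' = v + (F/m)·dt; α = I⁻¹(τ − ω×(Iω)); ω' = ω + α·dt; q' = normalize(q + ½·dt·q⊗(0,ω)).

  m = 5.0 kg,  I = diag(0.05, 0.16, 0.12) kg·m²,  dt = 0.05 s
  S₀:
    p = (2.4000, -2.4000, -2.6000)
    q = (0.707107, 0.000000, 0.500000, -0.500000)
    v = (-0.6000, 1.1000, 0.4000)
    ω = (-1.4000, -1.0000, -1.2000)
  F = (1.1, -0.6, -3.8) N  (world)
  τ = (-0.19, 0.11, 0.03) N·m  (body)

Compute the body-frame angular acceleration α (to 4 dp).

α = (-2.8400, 1.4225, -1.0333)

precession coupling ω×(Iω) = (-0.0480, -0.1176, 0.1540)
α = I⁻¹(τ − ω×Iω) = (-2.8400, 1.4225, -1.0333)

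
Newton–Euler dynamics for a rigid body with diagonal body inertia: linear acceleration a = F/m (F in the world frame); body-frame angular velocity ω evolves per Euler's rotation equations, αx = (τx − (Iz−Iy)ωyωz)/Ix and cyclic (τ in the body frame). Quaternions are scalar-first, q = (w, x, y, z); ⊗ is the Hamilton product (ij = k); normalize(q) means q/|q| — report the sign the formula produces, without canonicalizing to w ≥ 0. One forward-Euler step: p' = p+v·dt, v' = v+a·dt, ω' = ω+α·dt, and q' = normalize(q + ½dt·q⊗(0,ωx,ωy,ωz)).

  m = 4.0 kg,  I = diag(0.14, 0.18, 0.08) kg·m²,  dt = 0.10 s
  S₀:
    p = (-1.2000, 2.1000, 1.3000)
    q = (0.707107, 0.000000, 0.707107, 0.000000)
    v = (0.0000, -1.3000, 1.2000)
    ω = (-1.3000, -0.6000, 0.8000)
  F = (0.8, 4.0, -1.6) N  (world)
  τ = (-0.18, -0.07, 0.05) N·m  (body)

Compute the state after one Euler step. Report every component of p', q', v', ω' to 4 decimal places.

p' = (-1.2000, 1.9700, 1.4200)
q' = (0.7259, -0.0176, 0.6836, 0.0740)
v' = (0.0200, -1.2000, 1.1600)
ω' = (-1.4629, -0.6042, 0.8235)

ω×(Iω) gyroscopic = (0.0480, -0.0624, 0.0312)
α = I⁻¹(τ − ω×Iω) = (-1.6286, -0.0422, 0.2350)
ω' = ω + α·dt = (-1.4629, -0.6042, 0.8235)
Hamilton product q⊗(0,ω) = (0.4242642, -0.3535535, -0.4242642, 1.4849247)
q' = normalize(q + ½dt·q⊗(0,ω)) = (0.7259, -0.0176, 0.6836, 0.0740)
p' = p + v·dt = (-1.2000, 1.9700, 1.4200)
v + (F/m)dt = (0.0200, -1.2000, 1.1600)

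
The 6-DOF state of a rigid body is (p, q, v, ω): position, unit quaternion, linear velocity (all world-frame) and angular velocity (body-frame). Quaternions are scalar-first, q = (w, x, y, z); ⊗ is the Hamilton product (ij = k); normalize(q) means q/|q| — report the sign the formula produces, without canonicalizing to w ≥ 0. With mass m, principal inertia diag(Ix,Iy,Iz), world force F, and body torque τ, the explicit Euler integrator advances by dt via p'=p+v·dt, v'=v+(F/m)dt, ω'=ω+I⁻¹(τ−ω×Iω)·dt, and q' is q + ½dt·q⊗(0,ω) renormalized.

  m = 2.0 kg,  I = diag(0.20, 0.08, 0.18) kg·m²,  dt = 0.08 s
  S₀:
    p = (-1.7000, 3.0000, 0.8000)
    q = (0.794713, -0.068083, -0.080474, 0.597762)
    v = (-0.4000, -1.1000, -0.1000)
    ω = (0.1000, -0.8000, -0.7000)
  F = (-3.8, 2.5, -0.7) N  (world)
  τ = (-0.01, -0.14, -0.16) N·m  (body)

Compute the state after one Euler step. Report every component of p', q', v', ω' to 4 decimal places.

α = I⁻¹(τ − ω×Iω) = (-0.3300, -1.7325, -0.9422)
ω' = ω + α·dt = (0.0736, -0.9386, -0.7754)
2q̇ = q⊗(0,ω) = (0.3608625, 0.6140127, -0.6236523, -0.4937853)
updated quaternion q' = (0.8084, -0.0435, -0.1053, 0.5775)
p' = p + v·dt = (-1.7320, 2.9120, 0.7920)
new velocity v' = (-0.5520, -1.0000, -0.1280)

p' = (-1.7320, 2.9120, 0.7920)
q' = (0.8084, -0.0435, -0.1053, 0.5775)
v' = (-0.5520, -1.0000, -0.1280)
ω' = (0.0736, -0.9386, -0.7754)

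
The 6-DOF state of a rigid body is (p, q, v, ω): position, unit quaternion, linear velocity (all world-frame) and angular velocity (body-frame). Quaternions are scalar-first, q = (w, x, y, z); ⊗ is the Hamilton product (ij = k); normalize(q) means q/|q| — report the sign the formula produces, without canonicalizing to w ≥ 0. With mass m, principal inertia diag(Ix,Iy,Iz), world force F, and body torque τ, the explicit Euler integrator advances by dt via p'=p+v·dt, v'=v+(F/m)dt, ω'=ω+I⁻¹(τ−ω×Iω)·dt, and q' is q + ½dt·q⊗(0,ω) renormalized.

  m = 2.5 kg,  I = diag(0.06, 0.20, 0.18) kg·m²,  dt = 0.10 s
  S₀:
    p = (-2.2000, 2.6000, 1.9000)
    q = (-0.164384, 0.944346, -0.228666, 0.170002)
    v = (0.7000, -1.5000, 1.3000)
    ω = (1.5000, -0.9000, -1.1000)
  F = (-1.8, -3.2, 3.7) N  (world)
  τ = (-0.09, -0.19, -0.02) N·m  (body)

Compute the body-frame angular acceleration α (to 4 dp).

α = (-1.1700, -1.9400, 0.9389)

ω×(Iω) gyroscopic = (-0.0198, 0.1980, -0.1890)
(τ − ω×Iω)/I = (-1.1700, -1.9400, 0.9389)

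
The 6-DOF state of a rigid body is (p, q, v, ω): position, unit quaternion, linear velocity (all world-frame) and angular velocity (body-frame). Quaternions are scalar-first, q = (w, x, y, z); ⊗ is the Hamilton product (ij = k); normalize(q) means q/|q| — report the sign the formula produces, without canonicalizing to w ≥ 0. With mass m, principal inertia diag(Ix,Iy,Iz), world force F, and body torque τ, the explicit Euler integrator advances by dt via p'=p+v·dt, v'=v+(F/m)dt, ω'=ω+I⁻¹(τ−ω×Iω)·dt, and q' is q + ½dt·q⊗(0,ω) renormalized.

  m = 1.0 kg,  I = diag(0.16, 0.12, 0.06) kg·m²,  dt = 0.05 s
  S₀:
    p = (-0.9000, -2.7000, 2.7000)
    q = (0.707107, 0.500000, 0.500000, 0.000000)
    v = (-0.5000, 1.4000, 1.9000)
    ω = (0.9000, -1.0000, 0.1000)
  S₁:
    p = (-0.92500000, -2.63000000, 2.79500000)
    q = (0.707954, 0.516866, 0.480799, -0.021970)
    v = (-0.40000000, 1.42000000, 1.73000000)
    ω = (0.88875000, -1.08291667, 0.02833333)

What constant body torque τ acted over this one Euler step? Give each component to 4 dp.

τ = (-0.0300, -0.1900, -0.0500)

rate change Δω = (-0.01125000, -0.08291667, -0.07166667)
precession coupling = (0.0060, 0.0090, 0.0360)
I·α + gyro = (-0.0300, -0.1900, -0.0500)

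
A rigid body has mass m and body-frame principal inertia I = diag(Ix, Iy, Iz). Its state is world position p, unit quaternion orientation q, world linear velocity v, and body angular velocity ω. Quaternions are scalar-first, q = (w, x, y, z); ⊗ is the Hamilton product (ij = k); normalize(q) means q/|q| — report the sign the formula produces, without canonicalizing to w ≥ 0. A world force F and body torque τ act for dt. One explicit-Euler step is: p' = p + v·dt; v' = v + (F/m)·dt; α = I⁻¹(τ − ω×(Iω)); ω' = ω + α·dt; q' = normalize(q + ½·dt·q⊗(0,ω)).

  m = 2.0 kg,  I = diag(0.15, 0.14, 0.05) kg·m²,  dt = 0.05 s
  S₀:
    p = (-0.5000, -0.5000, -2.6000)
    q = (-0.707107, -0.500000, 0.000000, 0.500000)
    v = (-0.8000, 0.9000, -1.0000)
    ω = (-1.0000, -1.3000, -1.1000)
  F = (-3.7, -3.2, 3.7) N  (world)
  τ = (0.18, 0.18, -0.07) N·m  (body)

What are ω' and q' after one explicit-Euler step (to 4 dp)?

(τ − ω×Iω)/I = (2.0580, 0.5000, -1.1400)
ω' = ω + α·dt = (-0.8971, -1.2750, -1.1570)
q⊗(0,ω) = (0.0500000, 1.3571070, -0.1307609, 1.4278177)
updated quaternion q' = (-0.7050, -0.4655, -0.0033, 0.5350)

ω' = (-0.8971, -1.2750, -1.1570)
q' = (-0.7050, -0.4655, -0.0033, 0.5350)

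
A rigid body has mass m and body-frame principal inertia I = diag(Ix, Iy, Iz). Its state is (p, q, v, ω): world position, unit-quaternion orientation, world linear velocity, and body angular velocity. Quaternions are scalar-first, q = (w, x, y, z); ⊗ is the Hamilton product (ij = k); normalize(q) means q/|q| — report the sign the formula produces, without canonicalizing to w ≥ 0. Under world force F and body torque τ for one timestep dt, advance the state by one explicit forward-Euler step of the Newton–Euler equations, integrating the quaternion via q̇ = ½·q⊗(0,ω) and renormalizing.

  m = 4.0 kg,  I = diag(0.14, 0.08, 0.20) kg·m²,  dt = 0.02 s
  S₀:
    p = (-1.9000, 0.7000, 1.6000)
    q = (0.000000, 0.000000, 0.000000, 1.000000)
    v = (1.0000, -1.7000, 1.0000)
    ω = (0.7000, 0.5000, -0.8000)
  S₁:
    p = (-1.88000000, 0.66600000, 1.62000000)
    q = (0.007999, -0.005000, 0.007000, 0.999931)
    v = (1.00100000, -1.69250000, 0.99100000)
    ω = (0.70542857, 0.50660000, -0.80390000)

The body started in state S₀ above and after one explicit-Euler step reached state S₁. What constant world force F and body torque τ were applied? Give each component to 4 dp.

F = (0.2000, 1.5000, -1.8000)
τ = (-0.0100, 0.0600, -0.0600)

ω₁ − ω₀ = (0.00542857, 0.00660000, -0.00390000)
precession coupling = (-0.0480, 0.0336, -0.0210)
applied torque τ = (-0.0100, 0.0600, -0.0600)
v₁ − v₀ = (0.00100000, 0.00750000, -0.00900000)
m·(v₁−v₀)/dt = (0.2000, 1.5000, -1.8000)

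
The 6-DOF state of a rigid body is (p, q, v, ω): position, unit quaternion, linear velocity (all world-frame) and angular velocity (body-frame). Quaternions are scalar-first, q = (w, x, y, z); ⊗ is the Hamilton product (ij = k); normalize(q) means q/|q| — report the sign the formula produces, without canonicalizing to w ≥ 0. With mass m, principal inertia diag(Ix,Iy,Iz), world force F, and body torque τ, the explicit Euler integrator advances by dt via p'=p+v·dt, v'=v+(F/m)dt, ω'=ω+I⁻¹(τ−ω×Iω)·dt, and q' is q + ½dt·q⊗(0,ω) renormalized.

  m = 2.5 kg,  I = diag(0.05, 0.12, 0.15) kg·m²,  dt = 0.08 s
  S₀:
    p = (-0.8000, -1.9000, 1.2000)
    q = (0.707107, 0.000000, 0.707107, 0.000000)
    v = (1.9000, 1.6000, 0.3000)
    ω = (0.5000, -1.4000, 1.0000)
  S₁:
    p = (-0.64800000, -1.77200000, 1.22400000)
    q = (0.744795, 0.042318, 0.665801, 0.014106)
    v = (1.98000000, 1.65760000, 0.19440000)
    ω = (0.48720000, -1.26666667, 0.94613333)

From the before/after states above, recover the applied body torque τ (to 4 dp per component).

τ = (-0.0500, 0.1500, -0.1500)

Δω = ω₁−ω₀ = (-0.01280000, 0.13333333, -0.05386667)
I·α + gyro = (-0.0500, 0.1500, -0.1500)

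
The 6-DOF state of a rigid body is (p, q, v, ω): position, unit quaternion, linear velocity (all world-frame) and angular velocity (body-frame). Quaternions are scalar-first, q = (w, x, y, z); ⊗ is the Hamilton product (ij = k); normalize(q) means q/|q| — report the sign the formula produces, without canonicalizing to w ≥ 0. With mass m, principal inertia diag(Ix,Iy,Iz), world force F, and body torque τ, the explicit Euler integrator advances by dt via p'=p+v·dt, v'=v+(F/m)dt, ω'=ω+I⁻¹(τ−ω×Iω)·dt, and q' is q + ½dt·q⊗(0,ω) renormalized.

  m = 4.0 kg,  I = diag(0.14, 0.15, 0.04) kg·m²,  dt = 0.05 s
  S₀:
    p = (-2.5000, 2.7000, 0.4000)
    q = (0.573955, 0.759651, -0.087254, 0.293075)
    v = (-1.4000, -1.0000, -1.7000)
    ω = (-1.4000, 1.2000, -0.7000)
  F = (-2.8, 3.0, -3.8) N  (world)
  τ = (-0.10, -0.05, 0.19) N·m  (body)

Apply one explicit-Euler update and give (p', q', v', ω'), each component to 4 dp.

p' = (-2.5700, 2.6500, 0.3150)
q' = (0.6076, 0.7314, -0.0669, 0.3024)
v' = (-1.4350, -0.9625, -1.7475)
ω' = (-1.4687, 1.1507, -0.4415)

new position p' = (-2.5700, 2.6500, 0.3150)
v + (F/m)dt = (-1.4350, -0.9625, -1.7475)
(τ − ω×Iω)/I = (-1.3743, -0.9867, 5.1700)
new body rate ω' = (-1.4687, 1.1507, -0.4415)
q⊗(0,ω) = (1.3733687, -1.0941492, 0.8101967, 0.3876571)
q' = normalize(q + ½dt·q⊗(0,ω)) = (0.6076, 0.7314, -0.0669, 0.3024)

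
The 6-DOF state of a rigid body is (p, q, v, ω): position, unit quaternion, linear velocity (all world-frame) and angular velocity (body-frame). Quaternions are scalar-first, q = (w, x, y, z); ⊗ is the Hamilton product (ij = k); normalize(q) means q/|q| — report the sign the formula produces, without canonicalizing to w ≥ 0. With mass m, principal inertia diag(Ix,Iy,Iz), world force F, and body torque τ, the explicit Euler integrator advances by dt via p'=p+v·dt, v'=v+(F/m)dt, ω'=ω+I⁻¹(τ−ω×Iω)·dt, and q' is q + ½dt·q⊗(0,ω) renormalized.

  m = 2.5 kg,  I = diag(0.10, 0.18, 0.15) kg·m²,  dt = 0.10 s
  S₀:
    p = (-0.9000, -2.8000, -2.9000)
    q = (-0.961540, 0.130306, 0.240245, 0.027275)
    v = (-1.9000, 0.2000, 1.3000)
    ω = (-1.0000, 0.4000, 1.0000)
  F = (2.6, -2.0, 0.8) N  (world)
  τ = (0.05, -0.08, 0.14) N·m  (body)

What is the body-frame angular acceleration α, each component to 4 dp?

α = (0.6200, -0.7222, 1.1467)

precession coupling ω×(Iω) = (-0.0120, 0.0500, -0.0320)
(τ − ω×Iω)/I = (0.6200, -0.7222, 1.1467)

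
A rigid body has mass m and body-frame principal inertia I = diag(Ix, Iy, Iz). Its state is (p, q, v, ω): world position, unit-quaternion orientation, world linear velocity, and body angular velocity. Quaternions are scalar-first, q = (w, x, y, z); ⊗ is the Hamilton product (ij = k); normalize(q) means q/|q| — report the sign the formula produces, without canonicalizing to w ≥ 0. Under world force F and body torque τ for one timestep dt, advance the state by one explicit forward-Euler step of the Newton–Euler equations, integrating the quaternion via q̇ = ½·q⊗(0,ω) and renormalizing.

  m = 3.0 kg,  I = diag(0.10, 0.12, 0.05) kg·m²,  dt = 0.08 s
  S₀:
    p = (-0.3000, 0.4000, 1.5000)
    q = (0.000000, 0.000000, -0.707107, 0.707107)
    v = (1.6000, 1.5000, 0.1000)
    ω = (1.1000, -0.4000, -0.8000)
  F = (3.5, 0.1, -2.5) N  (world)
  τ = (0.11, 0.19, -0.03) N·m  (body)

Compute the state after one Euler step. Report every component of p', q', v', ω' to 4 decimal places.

a = F/m = (1.1667, 0.0333, -0.8333)
p + v·dt = (-0.1720, 0.5200, 1.5080)
new velocity v' = (1.6933, 1.5027, 0.0333)
(τ − ω×Iω)/I = (1.3240, 1.9500, -0.4240)
ω' = ω + α·dt = (1.2059, -0.2440, -0.8339)
Hamilton product q⊗(0,ω) = (0.2828428, 0.8485284, 0.7778177, 0.7778177)
updated quaternion q' = (0.0113, 0.0339, -0.6749, 0.7370)

p' = (-0.1720, 0.5200, 1.5080)
q' = (0.0113, 0.0339, -0.6749, 0.7370)
v' = (1.6933, 1.5027, 0.0333)
ω' = (1.2059, -0.2440, -0.8339)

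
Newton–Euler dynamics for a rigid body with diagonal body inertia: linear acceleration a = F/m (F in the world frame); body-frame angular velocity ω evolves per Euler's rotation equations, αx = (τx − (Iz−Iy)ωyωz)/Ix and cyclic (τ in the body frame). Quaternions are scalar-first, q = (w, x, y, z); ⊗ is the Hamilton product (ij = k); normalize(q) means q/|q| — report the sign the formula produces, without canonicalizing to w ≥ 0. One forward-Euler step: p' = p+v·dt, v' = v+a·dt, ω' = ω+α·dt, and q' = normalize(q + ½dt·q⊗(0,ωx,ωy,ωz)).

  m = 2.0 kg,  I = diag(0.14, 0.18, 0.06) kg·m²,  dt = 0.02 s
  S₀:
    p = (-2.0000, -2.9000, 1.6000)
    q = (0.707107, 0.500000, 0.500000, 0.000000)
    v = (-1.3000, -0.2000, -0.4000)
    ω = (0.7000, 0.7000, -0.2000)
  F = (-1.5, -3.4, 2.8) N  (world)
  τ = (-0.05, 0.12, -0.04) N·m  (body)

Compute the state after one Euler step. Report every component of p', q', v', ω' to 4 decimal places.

p' = (-2.0260, -2.9040, 1.5920)
q' = (0.7001, 0.5039, 0.5059, -0.0014)
v' = (-1.3150, -0.2340, -0.3720)
ω' = (0.6905, 0.7146, -0.2199)

ω×(Iω) gyroscopic = (0.0168, -0.0112, 0.0196)
(τ − ω×Iω)/I = (-0.4771, 0.7289, -0.9933)
new body rate ω' = (0.6905, 0.7146, -0.2199)
Hamilton product q⊗(0,ω) = (-0.7000000, 0.3949749, 0.5949749, -0.1414214)
updated quaternion q' = (0.7001, 0.5039, 0.5059, -0.0014)
linear accel F/m = (-0.7500, -1.7000, 1.4000)
p' = p + v·dt = (-2.0260, -2.9040, 1.5920)
v + (F/m)dt = (-1.3150, -0.2340, -0.3720)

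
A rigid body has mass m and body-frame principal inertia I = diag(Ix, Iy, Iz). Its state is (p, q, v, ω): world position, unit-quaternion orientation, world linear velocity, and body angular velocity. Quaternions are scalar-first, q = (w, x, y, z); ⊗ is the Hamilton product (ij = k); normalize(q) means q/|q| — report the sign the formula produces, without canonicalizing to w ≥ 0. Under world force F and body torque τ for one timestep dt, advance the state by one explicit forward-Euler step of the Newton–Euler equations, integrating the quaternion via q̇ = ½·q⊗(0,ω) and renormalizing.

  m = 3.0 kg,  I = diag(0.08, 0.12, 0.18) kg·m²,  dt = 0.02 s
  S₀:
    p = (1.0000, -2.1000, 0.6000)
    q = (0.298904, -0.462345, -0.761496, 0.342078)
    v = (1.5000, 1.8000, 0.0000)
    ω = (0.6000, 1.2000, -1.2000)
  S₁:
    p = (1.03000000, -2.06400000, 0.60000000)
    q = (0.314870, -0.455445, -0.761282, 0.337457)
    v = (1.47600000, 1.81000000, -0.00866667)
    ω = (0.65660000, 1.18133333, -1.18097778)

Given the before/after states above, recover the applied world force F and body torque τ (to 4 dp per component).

v₁ − v₀ = (-0.02400000, 0.01000000, -0.00866667)
F = m·Δv/dt = (-3.6000, 1.5000, -1.3000)
ω₁ − ω₀ = (0.05660000, -0.01866667, 0.01902222)
I·α + gyro = (0.1400, -0.0400, 0.2000)

F = (-3.6000, 1.5000, -1.3000)
τ = (0.1400, -0.0400, 0.2000)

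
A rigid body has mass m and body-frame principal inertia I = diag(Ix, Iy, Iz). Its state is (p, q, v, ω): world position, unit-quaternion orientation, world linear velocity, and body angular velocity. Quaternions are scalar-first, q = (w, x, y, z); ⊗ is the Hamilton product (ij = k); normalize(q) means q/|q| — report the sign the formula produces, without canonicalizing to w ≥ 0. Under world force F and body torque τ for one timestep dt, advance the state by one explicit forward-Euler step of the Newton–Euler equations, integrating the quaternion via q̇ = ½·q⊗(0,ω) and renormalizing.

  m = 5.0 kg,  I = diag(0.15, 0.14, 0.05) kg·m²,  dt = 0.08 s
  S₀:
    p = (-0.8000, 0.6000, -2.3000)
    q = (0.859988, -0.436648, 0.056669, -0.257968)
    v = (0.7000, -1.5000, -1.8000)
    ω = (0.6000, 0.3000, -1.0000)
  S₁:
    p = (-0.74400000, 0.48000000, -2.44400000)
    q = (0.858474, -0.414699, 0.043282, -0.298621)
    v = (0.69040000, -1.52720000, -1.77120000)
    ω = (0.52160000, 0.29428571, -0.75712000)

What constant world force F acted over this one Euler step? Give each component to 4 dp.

F = (-0.6000, -1.7000, 1.8000)

Δv = v₁−v₀ = (-0.00960000, -0.02720000, 0.02880000)
m·(v₁−v₀)/dt = (-0.6000, -1.7000, 1.8000)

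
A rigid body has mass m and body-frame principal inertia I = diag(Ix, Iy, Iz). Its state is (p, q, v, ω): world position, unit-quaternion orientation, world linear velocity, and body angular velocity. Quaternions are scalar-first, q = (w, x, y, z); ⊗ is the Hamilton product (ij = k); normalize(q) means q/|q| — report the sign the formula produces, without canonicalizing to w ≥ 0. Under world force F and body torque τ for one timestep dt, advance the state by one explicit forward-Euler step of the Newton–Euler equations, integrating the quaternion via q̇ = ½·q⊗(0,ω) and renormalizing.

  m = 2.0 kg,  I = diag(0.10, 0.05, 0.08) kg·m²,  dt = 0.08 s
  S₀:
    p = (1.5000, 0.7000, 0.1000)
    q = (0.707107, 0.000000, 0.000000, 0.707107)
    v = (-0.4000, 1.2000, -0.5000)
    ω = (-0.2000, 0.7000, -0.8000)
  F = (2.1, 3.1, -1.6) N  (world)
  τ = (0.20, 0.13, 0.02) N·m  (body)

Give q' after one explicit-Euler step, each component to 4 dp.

q⊗(0,ω) = (0.5656856, -0.6363963, 0.3535535, -0.5656856)
q + ½dt·q⊗(0,ω), renormalized = (0.7291, -0.0254, 0.0141, 0.6838)

q' = (0.7291, -0.0254, 0.0141, 0.6838)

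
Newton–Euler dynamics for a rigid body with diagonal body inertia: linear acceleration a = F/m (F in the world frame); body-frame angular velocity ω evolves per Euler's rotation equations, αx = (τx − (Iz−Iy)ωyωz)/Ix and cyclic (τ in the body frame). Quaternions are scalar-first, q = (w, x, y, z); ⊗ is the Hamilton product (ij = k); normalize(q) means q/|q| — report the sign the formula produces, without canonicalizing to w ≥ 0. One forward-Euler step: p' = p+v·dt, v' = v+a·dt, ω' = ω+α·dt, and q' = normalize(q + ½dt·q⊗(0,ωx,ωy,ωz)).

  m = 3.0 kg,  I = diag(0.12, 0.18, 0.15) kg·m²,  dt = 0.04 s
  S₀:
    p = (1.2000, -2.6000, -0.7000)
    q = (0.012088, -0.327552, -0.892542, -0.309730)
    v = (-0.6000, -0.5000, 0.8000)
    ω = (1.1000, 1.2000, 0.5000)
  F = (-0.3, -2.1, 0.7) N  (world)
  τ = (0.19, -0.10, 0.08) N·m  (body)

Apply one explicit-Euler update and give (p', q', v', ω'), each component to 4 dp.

a = F/m = (-0.1000, -0.7000, 0.2333)
p' = p + v·dt = (1.1760, -2.6200, -0.6680)
v' = v + a·dt = (-0.6040, -0.5280, 0.8093)
angular accel α = (1.7333, -0.4639, 0.0053)
new body rate ω' = (1.1693, 1.1814, 0.5002)
q⊗(0,ω) = (1.5862226, -0.0612982, -0.1624214, 0.5947778)
q + ½dt·q⊗(0,ω), renormalized = (0.0438, -0.3286, -0.8953, -0.2977)

p' = (1.1760, -2.6200, -0.6680)
q' = (0.0438, -0.3286, -0.8953, -0.2977)
v' = (-0.6040, -0.5280, 0.8093)
ω' = (1.1693, 1.1814, 0.5002)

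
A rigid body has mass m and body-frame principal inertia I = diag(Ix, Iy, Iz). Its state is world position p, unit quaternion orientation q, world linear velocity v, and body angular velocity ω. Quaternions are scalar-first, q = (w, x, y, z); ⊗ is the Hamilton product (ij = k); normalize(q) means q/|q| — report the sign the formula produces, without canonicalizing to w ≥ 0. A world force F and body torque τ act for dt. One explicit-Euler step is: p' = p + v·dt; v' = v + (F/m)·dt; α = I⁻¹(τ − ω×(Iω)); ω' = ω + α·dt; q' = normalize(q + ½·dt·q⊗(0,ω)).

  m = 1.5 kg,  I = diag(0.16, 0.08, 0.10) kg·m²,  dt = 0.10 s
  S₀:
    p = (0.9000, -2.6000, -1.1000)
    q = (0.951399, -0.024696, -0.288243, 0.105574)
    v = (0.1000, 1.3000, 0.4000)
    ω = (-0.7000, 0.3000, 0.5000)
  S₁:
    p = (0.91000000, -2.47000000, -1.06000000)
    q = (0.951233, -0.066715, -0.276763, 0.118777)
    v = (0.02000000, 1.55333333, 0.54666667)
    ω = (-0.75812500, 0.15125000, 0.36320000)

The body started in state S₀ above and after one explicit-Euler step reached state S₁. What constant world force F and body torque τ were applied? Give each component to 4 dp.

velocity change Δv = (-0.08000000, 0.25333333, 0.14666667)
applied force F = (-1.2000, 3.8000, 2.2000)
ω₁ − ω₀ = (-0.05812500, -0.14875000, -0.13680000)
τ = I·(Δω/dt) + ω₀×(Iω₀) = (-0.0900, -0.1400, -0.1200)

F = (-1.2000, 3.8000, 2.2000)
τ = (-0.0900, -0.1400, -0.1200)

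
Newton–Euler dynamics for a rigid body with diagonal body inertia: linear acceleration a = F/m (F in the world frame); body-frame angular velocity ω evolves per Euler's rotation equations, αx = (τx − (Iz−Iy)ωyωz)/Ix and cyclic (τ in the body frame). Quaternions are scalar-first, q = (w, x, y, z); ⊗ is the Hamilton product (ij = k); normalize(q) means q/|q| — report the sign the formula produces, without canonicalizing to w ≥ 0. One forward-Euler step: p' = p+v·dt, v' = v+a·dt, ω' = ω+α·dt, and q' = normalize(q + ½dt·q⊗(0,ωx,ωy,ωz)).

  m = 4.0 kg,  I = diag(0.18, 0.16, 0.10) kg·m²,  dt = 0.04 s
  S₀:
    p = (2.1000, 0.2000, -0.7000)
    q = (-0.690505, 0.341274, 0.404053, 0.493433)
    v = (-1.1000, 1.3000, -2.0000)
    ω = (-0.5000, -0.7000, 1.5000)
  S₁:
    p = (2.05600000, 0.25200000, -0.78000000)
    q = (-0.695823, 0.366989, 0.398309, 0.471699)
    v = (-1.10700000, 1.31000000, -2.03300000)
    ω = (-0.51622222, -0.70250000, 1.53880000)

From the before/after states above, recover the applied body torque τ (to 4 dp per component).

ω₁ − ω₀ = (-0.01622222, -0.00250000, 0.03880000)
precession coupling = (0.0630, -0.0600, -0.0070)
I·α + gyro = (-0.0100, -0.0700, 0.0900)

τ = (-0.0100, -0.0700, 0.0900)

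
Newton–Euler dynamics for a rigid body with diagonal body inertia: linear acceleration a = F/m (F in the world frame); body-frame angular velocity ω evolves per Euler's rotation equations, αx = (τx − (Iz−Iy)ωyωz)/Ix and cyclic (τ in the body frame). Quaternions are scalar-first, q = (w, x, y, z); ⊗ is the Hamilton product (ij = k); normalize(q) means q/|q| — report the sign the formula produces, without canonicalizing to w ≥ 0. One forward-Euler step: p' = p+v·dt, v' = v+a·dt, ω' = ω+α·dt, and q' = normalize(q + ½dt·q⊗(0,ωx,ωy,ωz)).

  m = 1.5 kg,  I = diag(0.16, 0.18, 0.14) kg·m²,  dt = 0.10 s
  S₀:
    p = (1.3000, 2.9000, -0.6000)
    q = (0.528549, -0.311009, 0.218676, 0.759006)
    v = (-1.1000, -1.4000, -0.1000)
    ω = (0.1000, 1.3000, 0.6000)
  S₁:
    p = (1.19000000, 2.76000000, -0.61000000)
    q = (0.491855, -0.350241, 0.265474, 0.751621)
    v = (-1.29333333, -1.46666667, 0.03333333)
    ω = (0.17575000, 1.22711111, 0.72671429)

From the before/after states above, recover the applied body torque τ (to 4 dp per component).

τ = (0.0900, -0.1300, 0.1800)

Δω = ω₁−ω₀ = (0.07575000, -0.07288889, 0.12671429)
gyro term ω₀×Iω₀ = (-0.0312, 0.0012, 0.0026)
applied torque τ = (0.0900, -0.1300, 0.1800)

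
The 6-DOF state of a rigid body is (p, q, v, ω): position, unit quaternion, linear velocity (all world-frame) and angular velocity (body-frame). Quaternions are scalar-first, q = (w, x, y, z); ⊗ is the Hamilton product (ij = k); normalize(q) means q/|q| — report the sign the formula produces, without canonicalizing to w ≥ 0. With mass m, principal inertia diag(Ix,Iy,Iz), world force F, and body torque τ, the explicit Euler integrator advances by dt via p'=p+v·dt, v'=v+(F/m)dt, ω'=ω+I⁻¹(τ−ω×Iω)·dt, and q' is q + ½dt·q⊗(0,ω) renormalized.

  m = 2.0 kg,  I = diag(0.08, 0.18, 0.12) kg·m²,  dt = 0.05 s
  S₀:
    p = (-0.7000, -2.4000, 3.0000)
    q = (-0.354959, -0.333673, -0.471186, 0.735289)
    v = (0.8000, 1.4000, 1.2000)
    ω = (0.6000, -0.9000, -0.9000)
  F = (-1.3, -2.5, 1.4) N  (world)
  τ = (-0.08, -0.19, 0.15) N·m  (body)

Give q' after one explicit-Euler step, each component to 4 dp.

q' = (-0.3438, -0.3117, -0.4594, 0.7574)

q⊗(0,ω) = (0.4378965, 0.8728521, 0.4603308, 0.9024804)
q' = normalize(q + ½dt·q⊗(0,ω)) = (-0.3438, -0.3117, -0.4594, 0.7574)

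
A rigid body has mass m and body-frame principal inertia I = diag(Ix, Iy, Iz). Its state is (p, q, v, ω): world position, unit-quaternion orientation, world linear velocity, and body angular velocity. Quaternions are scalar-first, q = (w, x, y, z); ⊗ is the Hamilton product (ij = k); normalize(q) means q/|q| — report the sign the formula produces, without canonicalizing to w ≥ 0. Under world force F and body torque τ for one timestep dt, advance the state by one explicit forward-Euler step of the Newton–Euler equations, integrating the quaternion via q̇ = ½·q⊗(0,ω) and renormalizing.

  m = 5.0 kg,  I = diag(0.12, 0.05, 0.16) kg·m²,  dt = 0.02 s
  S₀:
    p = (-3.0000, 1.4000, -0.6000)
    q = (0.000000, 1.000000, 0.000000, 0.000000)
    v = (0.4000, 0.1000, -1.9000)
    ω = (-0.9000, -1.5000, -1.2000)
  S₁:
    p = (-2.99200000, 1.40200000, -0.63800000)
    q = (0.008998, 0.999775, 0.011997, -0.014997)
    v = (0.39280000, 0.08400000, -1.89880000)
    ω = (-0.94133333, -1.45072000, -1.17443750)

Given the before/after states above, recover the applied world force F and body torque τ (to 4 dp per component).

v₁ − v₀ = (-0.00720000, -0.01600000, 0.00120000)
m·(v₁−v₀)/dt = (-1.8000, -4.0000, 0.3000)
rate change Δω = (-0.04133333, 0.04928000, 0.02556250)
I·α + gyro = (-0.0500, 0.0800, 0.1100)

F = (-1.8000, -4.0000, 0.3000)
τ = (-0.0500, 0.0800, 0.1100)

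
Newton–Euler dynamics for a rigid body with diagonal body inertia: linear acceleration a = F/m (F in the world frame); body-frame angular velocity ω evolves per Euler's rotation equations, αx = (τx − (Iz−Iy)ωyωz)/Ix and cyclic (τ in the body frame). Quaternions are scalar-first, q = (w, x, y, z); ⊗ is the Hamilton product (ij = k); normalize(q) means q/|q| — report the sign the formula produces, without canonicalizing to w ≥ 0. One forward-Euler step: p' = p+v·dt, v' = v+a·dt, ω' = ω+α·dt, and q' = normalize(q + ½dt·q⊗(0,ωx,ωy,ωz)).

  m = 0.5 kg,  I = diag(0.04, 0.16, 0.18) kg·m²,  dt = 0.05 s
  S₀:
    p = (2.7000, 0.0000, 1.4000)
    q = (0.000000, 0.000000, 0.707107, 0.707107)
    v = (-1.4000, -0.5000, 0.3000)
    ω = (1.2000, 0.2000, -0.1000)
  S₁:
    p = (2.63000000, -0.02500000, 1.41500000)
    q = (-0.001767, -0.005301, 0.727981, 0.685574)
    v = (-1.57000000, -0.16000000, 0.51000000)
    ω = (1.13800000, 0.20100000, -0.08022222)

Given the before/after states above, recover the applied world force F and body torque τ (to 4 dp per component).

Δω = ω₁−ω₀ = (-0.06200000, 0.00100000, 0.01977778)
I·α + gyro = (-0.0500, 0.0200, 0.1000)
v₁ − v₀ = (-0.17000000, 0.34000000, 0.21000000)
F = m·Δv/dt = (-1.7000, 3.4000, 2.1000)

F = (-1.7000, 3.4000, 2.1000)
τ = (-0.0500, 0.0200, 0.1000)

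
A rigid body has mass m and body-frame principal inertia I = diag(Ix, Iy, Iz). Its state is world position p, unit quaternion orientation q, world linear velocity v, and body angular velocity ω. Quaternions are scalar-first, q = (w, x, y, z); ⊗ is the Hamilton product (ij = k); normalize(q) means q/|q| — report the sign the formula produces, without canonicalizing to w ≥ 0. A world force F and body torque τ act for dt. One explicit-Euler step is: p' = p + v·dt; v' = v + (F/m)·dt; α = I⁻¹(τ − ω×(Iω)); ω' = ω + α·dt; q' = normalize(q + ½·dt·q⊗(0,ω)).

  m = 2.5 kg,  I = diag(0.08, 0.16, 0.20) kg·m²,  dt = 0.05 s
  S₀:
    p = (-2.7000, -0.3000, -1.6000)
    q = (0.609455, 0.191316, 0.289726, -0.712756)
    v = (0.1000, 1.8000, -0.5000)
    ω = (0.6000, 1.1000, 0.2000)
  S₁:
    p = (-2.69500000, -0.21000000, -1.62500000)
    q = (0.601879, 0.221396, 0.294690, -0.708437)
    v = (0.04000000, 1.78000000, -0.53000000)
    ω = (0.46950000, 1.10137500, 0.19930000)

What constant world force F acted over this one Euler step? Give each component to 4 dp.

Δv = v₁−v₀ = (-0.06000000, -0.02000000, -0.03000000)
applied force F = (-3.0000, -1.0000, -1.5000)

F = (-3.0000, -1.0000, -1.5000)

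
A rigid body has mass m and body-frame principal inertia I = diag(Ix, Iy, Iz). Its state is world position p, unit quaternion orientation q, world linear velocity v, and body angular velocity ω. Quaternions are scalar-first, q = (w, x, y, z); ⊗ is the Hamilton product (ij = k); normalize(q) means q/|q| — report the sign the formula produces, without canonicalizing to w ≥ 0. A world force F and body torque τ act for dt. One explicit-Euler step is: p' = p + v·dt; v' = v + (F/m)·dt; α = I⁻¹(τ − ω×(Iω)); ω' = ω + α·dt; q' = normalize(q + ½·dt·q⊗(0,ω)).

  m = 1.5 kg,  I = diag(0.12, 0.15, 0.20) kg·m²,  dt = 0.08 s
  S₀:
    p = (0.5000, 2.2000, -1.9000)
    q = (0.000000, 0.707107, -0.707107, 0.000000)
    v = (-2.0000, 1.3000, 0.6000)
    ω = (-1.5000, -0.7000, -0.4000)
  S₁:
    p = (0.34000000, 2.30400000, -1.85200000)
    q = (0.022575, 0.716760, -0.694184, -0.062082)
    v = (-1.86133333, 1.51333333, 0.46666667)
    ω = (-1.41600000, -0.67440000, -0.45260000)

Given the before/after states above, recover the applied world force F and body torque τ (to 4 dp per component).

v₁ − v₀ = (0.13866667, 0.21333333, -0.13333333)
applied force F = (2.6000, 4.0000, -2.5000)
ω₁ − ω₀ = (0.08400000, 0.02560000, -0.05260000)
ω₀×(Iω₀) = (0.0140, -0.0480, 0.0315)
τ = I·(Δω/dt) + ω₀×(Iω₀) = (0.1400, 0.0000, -0.1000)

F = (2.6000, 4.0000, -2.5000)
τ = (0.1400, 0.0000, -0.1000)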